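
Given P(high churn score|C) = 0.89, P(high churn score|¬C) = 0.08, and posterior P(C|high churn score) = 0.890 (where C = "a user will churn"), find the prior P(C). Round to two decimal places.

P(C) = 0.42

Bayes' rule in odds form gives O(C|E) = O(C)·[P(E|C)/P(E|¬C)], hence O(C) = O(C|E)/LR.
Posterior odds = 0.890/(1−0.890) = 8.0909. LR = 0.89/0.08 = 11.1250.
Prior odds = 8.0909/11.1250 = 0.7273, so P(C) = 0.7273/(1+0.7273) ≈ 0.42.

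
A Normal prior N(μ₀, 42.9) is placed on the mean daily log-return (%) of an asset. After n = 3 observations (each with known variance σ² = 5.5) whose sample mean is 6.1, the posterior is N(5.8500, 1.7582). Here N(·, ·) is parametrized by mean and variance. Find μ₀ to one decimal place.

With known observation variance, the Normal–Normal posterior has precision τ_n = τ₀ + n/σ² and mean μ_n = (τ₀μ₀ + (n/σ²)x̄)/τ_n.
Here τ₀ = 1/42.9 = 0.023310 and τ_data = 3/5.5 = 0.545455, so τ_n = 0.568765.
Rearranging for μ₀: μ₀ = (μ_n·τ_n − τ_data·x̄)/τ₀ = (5.8500·0.568765 − 0.545455·6.1) / 0.023310 = 0.000000/0.023310 ≈ 0.0.

μ₀ = 0.0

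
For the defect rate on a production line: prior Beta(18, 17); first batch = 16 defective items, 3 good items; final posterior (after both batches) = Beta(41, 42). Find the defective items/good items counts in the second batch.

Because Beta–binomial updating is additive in the counts, the combined data contributed (α_post−α_prior, β_post−β_prior) successes and failures.
Total across both batches: 41−18=23 defective items, 42−17=25 good items.
Subtract the first batch: 23−16=7 defective items and 25−3=22 good items.

7 defective items and 22 good items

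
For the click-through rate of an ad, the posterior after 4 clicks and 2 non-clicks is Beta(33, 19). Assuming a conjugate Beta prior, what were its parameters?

Beta(29, 17)

Under Beta–binomial conjugacy the posterior parameters are (α+s, β+f).
So α = 33 − 4 = 29 and β = 19 − 2 = 17.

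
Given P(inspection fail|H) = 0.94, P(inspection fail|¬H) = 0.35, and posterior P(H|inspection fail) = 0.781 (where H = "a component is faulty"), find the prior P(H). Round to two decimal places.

Bayes' rule in odds form gives O(H|E) = O(H)·[P(E|H)/P(E|¬H)], hence O(H) = O(H|E)/LR.
Posterior odds = 0.781/(1−0.781) = 3.5662. LR = 0.94/0.35 = 2.6857.
Prior odds = 3.5662/2.6857 = 1.3278, so P(H) = 1.3278/(1+1.3278) ≈ 0.57.

P(H) = 0.57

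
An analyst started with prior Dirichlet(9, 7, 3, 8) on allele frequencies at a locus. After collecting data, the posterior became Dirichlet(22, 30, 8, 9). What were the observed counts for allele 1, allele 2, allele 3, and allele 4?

For a Dirichlet(α) prior with multinomial counts c, the posterior is Dirichlet(α + c) componentwise.
Counts are posterior − prior componentwise: 22−9=13, 30−7=23, 8−3=5, 9−8=1.

counts (13, 23, 5, 1)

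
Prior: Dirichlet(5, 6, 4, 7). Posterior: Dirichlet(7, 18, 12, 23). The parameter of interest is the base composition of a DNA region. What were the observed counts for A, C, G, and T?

counts (2, 12, 8, 16)

For a Dirichlet(α) prior with multinomial counts c, the posterior is Dirichlet(α + c) componentwise.
Counts are posterior − prior componentwise: 7−5=2, 18−6=12, 12−4=8, 23−7=16.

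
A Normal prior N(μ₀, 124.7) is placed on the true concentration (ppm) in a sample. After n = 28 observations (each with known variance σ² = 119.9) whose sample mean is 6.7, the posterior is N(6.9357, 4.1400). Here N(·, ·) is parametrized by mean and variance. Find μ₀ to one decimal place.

μ₀ = 13.8

With known observation variance, the Normal–Normal posterior has precision τ_n = τ₀ + n/σ² and mean μ_n = (τ₀μ₀ + (n/σ²)x̄)/τ_n.
Here τ₀ = 1/124.7 = 0.008019 and τ_data = 28/119.9 = 0.233528, so τ_n = 0.241547.
Rearranging for μ₀: μ₀ = (μ_n·τ_n − τ_data·x̄)/τ₀ = (6.9357·0.241547 − 0.233528·6.7) / 0.008019 = 0.110660/0.008019 ≈ 13.8.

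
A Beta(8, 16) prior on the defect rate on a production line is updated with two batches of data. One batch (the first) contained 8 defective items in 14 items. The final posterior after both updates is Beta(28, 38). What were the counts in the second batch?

Because Beta–binomial updating is additive in the counts, the combined data contributed (α_post−α_prior, β_post−β_prior) successes and failures.
Total across both batches: 28−8=20 defective items, 38−16=22 good items.
Subtract the first batch: 20−8=12 defective items and 22−6=16 good items.

12 defective items and 16 good items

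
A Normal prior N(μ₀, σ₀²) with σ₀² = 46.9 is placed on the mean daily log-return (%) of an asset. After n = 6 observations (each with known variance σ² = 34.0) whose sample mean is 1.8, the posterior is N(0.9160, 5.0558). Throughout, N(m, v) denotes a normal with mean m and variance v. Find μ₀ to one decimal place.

μ₀ = -6.4

The posterior mean is a precision-weighted average: μ_n = (τ₀μ₀ + τ_data·x̄)/(τ₀+τ_data), with τ₀=1/σ₀² and τ_data=n/σ².
Here τ₀ = 1/46.9 = 0.021322 and τ_data = 6/34.0 = 0.176471, so τ_n = 0.197793.
Rearranging for μ₀: μ₀ = (μ_n·τ_n − τ_data·x̄)/τ₀ = (0.9160·0.197793 − 0.176471·1.8) / 0.021322 = -0.136469/0.021322 ≈ -6.4.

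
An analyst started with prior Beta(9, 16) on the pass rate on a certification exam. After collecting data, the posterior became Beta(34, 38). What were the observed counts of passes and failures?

25 passes and 22 failures

Beta is conjugate to the binomial likelihood: posterior = Beta(α+s, β+f).
So s = 34 − 9 = 25 and f = 38 − 16 = 22.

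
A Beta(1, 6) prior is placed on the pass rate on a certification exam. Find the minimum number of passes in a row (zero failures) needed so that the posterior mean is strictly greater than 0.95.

k = 114

After k passes and 0 failures the posterior is Beta(1+k, 6), with mean (1+k)/(1+6+k).
Set (1+k)/(7+k) > 0.95 and solve: k > (0.95·7 − 1)/(1 − 0.95) = 113.000.
The smallest integer exceeding 113.000 is 114.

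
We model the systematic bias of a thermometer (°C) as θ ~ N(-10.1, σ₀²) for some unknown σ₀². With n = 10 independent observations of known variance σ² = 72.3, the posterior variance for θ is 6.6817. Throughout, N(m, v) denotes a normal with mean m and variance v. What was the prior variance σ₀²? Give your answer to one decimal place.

σ₀² = 88.1

Posterior precision equals prior precision plus data precision: 1/σ_n² = 1/σ₀² + n/σ².
So 1/σ₀² = 1/6.6817 − 10/72.3 = 0.149663 − 0.138313 = 0.011350.
Hence σ₀² = 1/0.011350 ≈ 88.1.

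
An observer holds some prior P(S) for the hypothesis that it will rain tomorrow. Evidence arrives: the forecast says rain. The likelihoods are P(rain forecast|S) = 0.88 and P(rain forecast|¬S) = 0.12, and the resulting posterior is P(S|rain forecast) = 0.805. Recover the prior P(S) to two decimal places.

P(S) = 0.36

In odds form, posterior odds = prior odds × likelihood ratio, so prior odds = posterior odds ÷ LR.
Posterior odds = 0.805/(1−0.805) = 4.1282. LR = 0.88/0.12 = 7.3333.
Prior odds = 4.1282/7.3333 = 0.5629, so P(S) = 0.5629/(1+0.5629) ≈ 0.36.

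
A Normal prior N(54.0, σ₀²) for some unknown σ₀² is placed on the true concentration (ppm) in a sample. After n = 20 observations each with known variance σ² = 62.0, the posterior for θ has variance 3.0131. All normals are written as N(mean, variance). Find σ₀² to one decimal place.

σ₀² = 107.5

Posterior precision equals prior precision plus data precision: 1/σ_n² = 1/σ₀² + n/σ².
So 1/σ₀² = 1/3.0131 − 20/62.0 = 0.331884 − 0.322581 = 0.009303.
Hence σ₀² = 1/0.009303 ≈ 107.5.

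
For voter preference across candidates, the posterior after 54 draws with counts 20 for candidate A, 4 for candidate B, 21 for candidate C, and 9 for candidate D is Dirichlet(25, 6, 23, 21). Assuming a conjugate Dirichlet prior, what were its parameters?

For a Dirichlet(α) prior with multinomial counts c, the posterior is Dirichlet(α + c) componentwise.
Subtract each count from the matching posterior parameter: 25−20=5, 6−4=2, 23−21=2, 21−9=12.

Dirichlet(5, 2, 2, 12)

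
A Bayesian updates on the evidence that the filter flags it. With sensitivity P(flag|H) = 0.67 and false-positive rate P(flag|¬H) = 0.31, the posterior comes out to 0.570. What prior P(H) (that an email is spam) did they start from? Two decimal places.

P(H) = 0.38

Bayes' rule in odds form gives O(H|E) = O(H)·[P(E|H)/P(E|¬H)], hence O(H) = O(H|E)/LR.
Posterior odds = 0.570/(1−0.570) = 1.3256. LR = 0.67/0.31 = 2.1613.
Prior odds = 1.3256/2.1613 = 0.6133, so P(H) = 0.6133/(1+0.6133) ≈ 0.38.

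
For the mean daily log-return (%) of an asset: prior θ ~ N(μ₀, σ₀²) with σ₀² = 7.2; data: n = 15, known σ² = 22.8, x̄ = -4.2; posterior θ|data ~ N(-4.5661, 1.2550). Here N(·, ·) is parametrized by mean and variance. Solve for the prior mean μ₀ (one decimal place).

μ₀ = -6.3

The posterior mean is a precision-weighted average: μ_n = (τ₀μ₀ + τ_data·x̄)/(τ₀+τ_data), with τ₀=1/σ₀² and τ_data=n/σ².
Here τ₀ = 1/7.2 = 0.138889 and τ_data = 15/22.8 = 0.657895, so τ_n = 0.796784.
Rearranging for μ₀: μ₀ = (μ_n·τ_n − τ_data·x̄)/τ₀ = (-4.5661·0.796784 − 0.657895·-4.2) / 0.138889 = -0.875036/0.138889 ≈ -6.3.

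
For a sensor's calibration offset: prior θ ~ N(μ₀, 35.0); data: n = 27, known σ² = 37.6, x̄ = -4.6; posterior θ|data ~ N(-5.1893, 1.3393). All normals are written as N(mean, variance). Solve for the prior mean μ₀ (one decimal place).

The posterior mean is a precision-weighted average: μ_n = (τ₀μ₀ + τ_data·x̄)/(τ₀+τ_data), with τ₀=1/σ₀² and τ_data=n/σ².
Here τ₀ = 1/35.0 = 0.028571 and τ_data = 27/37.6 = 0.718085, so τ_n = 0.746656.
Rearranging for μ₀: μ₀ = (μ_n·τ_n − τ_data·x̄)/τ₀ = (-5.1893·0.746656 − 0.718085·-4.6) / 0.028571 = -0.571431/0.028571 ≈ -20.0.

μ₀ = -20.0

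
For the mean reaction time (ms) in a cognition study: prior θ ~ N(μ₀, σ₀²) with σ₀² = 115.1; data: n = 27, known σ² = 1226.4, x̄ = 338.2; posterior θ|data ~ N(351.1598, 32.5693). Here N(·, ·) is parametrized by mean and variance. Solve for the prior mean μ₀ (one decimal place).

μ₀ = 384.0

The posterior mean is a precision-weighted average: μ_n = (τ₀μ₀ + τ_data·x̄)/(τ₀+τ_data), with τ₀=1/σ₀² and τ_data=n/σ².
Here τ₀ = 1/115.1 = 0.008688 and τ_data = 27/1226.4 = 0.022016, so τ_n = 0.030704.
Rearranging for μ₀: μ₀ = (μ_n·τ_n − τ_data·x̄)/τ₀ = (351.1598·0.030704 − 0.022016·338.2) / 0.008688 = 3.336199/0.008688 ≈ 384.0.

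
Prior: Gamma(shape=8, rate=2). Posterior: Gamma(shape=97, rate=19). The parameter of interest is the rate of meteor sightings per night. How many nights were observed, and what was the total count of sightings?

n = 17 nights with total 89 sightings

Gamma–Poisson conjugacy: posterior shape = α + Σxᵢ, posterior rate = β + n.
Matching: Σxᵢ = 97 − 8 = 89 and n = 19 − 2 = 17.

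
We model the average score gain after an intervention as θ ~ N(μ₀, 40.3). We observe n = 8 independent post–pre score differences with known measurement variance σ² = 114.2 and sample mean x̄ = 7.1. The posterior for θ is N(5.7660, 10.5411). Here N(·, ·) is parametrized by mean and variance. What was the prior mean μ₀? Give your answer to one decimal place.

The posterior mean is a precision-weighted average: μ_n = (τ₀μ₀ + τ_data·x̄)/(τ₀+τ_data), with τ₀=1/σ₀² and τ_data=n/σ².
Here τ₀ = 1/40.3 = 0.024814 and τ_data = 8/114.2 = 0.070053, so τ_n = 0.094867.
Rearranging for μ₀: μ₀ = (μ_n·τ_n − τ_data·x̄)/τ₀ = (5.7660·0.094867 − 0.070053·7.1) / 0.024814 = 0.049627/0.024814 ≈ 2.0.

μ₀ = 2.0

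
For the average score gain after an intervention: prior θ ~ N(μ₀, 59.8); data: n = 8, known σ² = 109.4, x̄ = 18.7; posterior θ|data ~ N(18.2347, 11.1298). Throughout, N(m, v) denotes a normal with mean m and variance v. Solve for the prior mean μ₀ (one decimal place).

μ₀ = 16.2

With known observation variance, the Normal–Normal posterior has precision τ_n = τ₀ + n/σ² and mean μ_n = (τ₀μ₀ + (n/σ²)x̄)/τ_n.
Here τ₀ = 1/59.8 = 0.016722 and τ_data = 8/109.4 = 0.073126, so τ_n = 0.089848.
Rearranging for μ₀: μ₀ = (μ_n·τ_n − τ_data·x̄)/τ₀ = (18.2347·0.089848 − 0.073126·18.7) / 0.016722 = 0.270895/0.016722 ≈ 16.2.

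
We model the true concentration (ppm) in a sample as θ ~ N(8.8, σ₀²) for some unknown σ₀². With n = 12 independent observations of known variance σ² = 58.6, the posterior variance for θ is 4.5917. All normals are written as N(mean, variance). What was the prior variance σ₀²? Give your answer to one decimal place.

σ₀² = 76.9

Posterior precision equals prior precision plus data precision: 1/σ_n² = 1/σ₀² + n/σ².
So 1/σ₀² = 1/4.5917 − 12/58.6 = 0.217784 − 0.204778 = 0.013006.
Hence σ₀² = 1/0.013006 ≈ 76.9.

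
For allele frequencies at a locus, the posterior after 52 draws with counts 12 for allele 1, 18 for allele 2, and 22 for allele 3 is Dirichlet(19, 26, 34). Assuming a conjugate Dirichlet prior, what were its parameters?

For a Dirichlet(α) prior with multinomial counts c, the posterior is Dirichlet(α + c) componentwise.
Subtract each count from the matching posterior parameter: 19−12=7, 26−18=8, 34−22=12.

Dirichlet(7, 8, 12)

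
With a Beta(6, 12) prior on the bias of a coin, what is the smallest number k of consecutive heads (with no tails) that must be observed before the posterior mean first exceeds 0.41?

After k heads and 0 tails the posterior is Beta(6+k, 12), with mean (6+k)/(6+12+k).
Set (6+k)/(18+k) > 0.41 and solve: k > (0.41·18 − 6)/(1 − 0.41) = 2.339.
The smallest integer exceeding 2.339 is 3.

k = 3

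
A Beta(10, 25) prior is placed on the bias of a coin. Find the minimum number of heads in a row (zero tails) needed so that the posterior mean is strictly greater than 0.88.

k = 174

After k heads and 0 tails the posterior is Beta(10+k, 25), with mean (10+k)/(10+25+k).
Set (10+k)/(35+k) > 0.88 and solve: k > (0.88·35 − 10)/(1 − 0.88) = 173.333.
The smallest integer exceeding 173.333 is 174, and checking k=174: (184)/(209) = 0.8804 > 0.88.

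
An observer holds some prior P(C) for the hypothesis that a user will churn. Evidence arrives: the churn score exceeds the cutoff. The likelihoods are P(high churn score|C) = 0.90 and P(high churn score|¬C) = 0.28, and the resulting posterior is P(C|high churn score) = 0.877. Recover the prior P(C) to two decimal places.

Bayes' rule in odds form gives O(C|E) = O(C)·[P(E|C)/P(E|¬C)], hence O(C) = O(C|E)/LR.
Posterior odds = 0.877/(1−0.877) = 7.1301. LR = 0.90/0.28 = 3.2143.
Prior odds = 7.1301/3.2143 = 2.2182, so P(C) = 2.2182/(1+2.2182) ≈ 0.69.

P(C) = 0.69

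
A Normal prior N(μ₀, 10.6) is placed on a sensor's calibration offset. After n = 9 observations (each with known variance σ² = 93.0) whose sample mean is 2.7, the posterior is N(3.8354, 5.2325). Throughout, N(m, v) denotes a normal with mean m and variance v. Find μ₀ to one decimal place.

With known observation variance, the Normal–Normal posterior has precision τ_n = τ₀ + n/σ² and mean μ_n = (τ₀μ₀ + (n/σ²)x̄)/τ_n.
Here τ₀ = 1/10.6 = 0.094340 and τ_data = 9/93.0 = 0.096774, so τ_n = 0.191114.
Rearranging for μ₀: μ₀ = (μ_n·τ_n − τ_data·x̄)/τ₀ = (3.8354·0.191114 − 0.096774·2.7) / 0.094340 = 0.471709/0.094340 ≈ 5.0.

μ₀ = 5.0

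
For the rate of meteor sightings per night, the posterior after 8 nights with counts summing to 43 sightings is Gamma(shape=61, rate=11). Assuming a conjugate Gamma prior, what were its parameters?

Gamma–Poisson conjugacy: posterior shape = α + Σxᵢ, posterior rate = β + n.
So α = 61 − 43 = 18 and β = 11 − 8 = 3.

Gamma(shape=18, rate=3)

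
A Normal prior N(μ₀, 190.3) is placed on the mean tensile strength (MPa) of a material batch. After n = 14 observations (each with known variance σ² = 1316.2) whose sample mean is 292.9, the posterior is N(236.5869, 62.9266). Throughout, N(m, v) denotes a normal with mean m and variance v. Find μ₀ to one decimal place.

μ₀ = 122.6

The posterior mean is a precision-weighted average: μ_n = (τ₀μ₀ + τ_data·x̄)/(τ₀+τ_data), with τ₀=1/σ₀² and τ_data=n/σ².
Here τ₀ = 1/190.3 = 0.005255 and τ_data = 14/1316.2 = 0.010637, so τ_n = 0.015892.
Rearranging for μ₀: μ₀ = (μ_n·τ_n − τ_data·x̄)/τ₀ = (236.5869·0.015892 − 0.010637·292.9) / 0.005255 = 0.644262/0.005255 ≈ 122.6.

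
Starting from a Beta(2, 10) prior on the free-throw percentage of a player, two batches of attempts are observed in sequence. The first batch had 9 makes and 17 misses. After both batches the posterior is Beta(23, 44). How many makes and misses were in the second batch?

12 makes and 17 misses

Because Beta–binomial updating is additive in the counts, the combined data contributed (α_post−α_prior, β_post−β_prior) successes and failures.
Total across both batches: 23−2=21 makes, 44−10=34 misses.
Subtract the first batch: 21−9=12 makes and 34−17=17 misses.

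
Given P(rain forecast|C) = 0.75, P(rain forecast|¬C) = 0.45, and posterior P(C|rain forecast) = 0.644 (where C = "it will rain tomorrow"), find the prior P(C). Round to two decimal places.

P(C) = 0.52

In odds form, posterior odds = prior odds × likelihood ratio, so prior odds = posterior odds ÷ LR.
Posterior odds = 0.644/(1−0.644) = 1.8090. LR = 0.75/0.45 = 1.6667.
Prior odds = 1.8090/1.6667 = 1.0854, so P(C) = 1.0854/(1+1.0854) ≈ 0.52.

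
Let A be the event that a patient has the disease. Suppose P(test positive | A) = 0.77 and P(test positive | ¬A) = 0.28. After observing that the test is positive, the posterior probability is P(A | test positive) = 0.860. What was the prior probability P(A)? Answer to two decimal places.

P(A) = 0.69

In odds form, posterior odds = prior odds × likelihood ratio, so prior odds = posterior odds ÷ LR.
Posterior odds = 0.860/(1−0.860) = 6.1429. LR = 0.77/0.28 = 2.7500.
Prior odds = 6.1429/2.7500 = 2.2338, so P(A) = 2.2338/(1+2.2338) ≈ 0.69.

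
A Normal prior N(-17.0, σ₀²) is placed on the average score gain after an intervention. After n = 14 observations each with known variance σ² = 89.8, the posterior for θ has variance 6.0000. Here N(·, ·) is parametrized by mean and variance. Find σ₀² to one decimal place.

σ₀² = 92.9

Posterior precision equals prior precision plus data precision: 1/σ_n² = 1/σ₀² + n/σ².
So 1/σ₀² = 1/6.0000 − 14/89.8 = 0.166667 − 0.155902 = 0.010765.
Hence σ₀² = 1/0.010765 ≈ 92.9.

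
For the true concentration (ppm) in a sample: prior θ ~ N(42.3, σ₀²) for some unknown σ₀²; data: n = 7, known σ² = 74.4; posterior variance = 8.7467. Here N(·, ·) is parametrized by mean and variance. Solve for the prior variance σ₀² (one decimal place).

σ₀² = 49.4

For the Normal–Normal model with known σ², precisions add: τ_n = τ₀ + n/σ².
So 1/σ₀² = 1/8.7467 − 7/74.4 = 0.114329 − 0.094086 = 0.020243.
Hence σ₀² = 1/0.020243 ≈ 49.4.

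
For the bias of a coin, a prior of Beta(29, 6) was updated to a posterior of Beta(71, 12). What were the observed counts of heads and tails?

42 heads and 6 tails

Beta is conjugate to the binomial likelihood: posterior = Beta(α+s, β+f).
Match parameters: s=71−29=42, f=12−6=6.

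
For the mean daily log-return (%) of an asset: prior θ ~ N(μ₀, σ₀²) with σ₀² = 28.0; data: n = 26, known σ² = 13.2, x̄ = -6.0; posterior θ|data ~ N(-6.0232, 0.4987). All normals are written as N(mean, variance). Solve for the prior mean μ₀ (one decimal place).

The posterior mean is a precision-weighted average: μ_n = (τ₀μ₀ + τ_data·x̄)/(τ₀+τ_data), with τ₀=1/σ₀² and τ_data=n/σ².
Here τ₀ = 1/28.0 = 0.035714 and τ_data = 26/13.2 = 1.969697, so τ_n = 2.005411.
Rearranging for μ₀: μ₀ = (μ_n·τ_n − τ_data·x̄)/τ₀ = (-6.0232·2.005411 − 1.969697·-6.0) / 0.035714 = -0.260810/0.035714 ≈ -7.3.

μ₀ = -7.3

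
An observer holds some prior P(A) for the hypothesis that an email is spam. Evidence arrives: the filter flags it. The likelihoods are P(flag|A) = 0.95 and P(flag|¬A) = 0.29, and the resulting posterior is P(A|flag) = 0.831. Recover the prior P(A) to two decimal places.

Bayes' rule in odds form gives O(A|E) = O(A)·[P(E|A)/P(E|¬A)], hence O(A) = O(A|E)/LR.
Posterior odds = 0.831/(1−0.831) = 4.9172. LR = 0.95/0.29 = 3.2759.
Prior odds = 4.9172/3.2759 = 1.5010, so P(A) = 1.5010/(1+1.5010) ≈ 0.60.

P(A) = 0.60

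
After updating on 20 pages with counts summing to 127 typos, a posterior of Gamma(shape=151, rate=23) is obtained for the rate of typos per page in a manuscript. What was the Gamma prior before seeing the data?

Gamma(shape=24, rate=3)

A Gamma(α, β) prior (rate parametrization) on a Poisson rate with n observations summing to S gives posterior Gamma(α+S, β+n).
So α = 151 − 127 = 24 and β = 23 − 20 = 3.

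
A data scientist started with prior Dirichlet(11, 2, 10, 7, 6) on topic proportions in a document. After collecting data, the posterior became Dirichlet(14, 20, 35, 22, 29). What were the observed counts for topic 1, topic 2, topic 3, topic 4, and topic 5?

For a Dirichlet(α) prior with multinomial counts c, the posterior is Dirichlet(α + c) componentwise.
Counts are posterior − prior componentwise: 14−11=3, 20−2=18, 35−10=25, 22−7=15, 29−6=23.

counts (3, 18, 25, 15, 23)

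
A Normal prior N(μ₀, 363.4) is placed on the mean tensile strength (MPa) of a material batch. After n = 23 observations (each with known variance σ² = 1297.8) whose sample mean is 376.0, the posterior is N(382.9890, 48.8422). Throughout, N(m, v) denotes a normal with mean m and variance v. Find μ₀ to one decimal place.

μ₀ = 428.0

With known observation variance, the Normal–Normal posterior has precision τ_n = τ₀ + n/σ² and mean μ_n = (τ₀μ₀ + (n/σ²)x̄)/τ_n.
Here τ₀ = 1/363.4 = 0.002752 and τ_data = 23/1297.8 = 0.017722, so τ_n = 0.020474.
Rearranging for μ₀: μ₀ = (μ_n·τ_n − τ_data·x̄)/τ₀ = (382.9890·0.020474 − 0.017722·376.0) / 0.002752 = 1.177845/0.002752 ≈ 428.0.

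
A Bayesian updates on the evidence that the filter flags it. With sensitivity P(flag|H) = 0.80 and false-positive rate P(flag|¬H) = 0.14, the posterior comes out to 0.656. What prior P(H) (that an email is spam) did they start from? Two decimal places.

P(H) = 0.25

In odds form, posterior odds = prior odds × likelihood ratio, so prior odds = posterior odds ÷ LR.
Posterior odds = 0.656/(1−0.656) = 1.9070. LR = 0.80/0.14 = 5.7143.
Prior odds = 1.9070/5.7143 = 0.3337, so P(H) = 0.3337/(1+0.3337) ≈ 0.25.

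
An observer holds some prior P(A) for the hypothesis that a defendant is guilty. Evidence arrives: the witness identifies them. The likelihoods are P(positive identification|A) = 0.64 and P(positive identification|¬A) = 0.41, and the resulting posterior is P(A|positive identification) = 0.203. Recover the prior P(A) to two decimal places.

P(A) = 0.14

In odds form, posterior odds = prior odds × likelihood ratio, so prior odds = posterior odds ÷ LR.
Posterior odds = 0.203/(1−0.203) = 0.2547. LR = 0.64/0.41 = 1.5610.
Prior odds = 0.2547/1.5610 = 0.1632, so P(A) = 0.1632/(1+0.1632) ≈ 0.14.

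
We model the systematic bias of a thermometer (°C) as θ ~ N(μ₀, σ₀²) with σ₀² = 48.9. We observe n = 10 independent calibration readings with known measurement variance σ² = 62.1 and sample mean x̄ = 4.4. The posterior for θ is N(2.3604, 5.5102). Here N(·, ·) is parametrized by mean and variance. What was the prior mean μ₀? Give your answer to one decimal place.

μ₀ = -13.7

The posterior mean is a precision-weighted average: μ_n = (τ₀μ₀ + τ_data·x̄)/(τ₀+τ_data), with τ₀=1/σ₀² and τ_data=n/σ².
Here τ₀ = 1/48.9 = 0.020450 and τ_data = 10/62.1 = 0.161031, so τ_n = 0.181481.
Rearranging for μ₀: μ₀ = (μ_n·τ_n − τ_data·x̄)/τ₀ = (2.3604·0.181481 − 0.161031·4.4) / 0.020450 = -0.280169/0.020450 ≈ -13.7.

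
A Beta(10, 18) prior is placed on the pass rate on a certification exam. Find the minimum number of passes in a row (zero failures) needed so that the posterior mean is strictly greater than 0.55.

After k passes and 0 failures the posterior is Beta(10+k, 18), with mean (10+k)/(10+18+k).
Set (10+k)/(28+k) > 0.55 and solve: k > (0.55·28 − 10)/(1 − 0.55) = 12.000.
The smallest integer exceeding 12.000 is 13.

k = 13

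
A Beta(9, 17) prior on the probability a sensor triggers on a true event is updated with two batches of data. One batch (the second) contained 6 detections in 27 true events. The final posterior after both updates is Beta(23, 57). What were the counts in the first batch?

8 detections and 19 misses

Sequential conjugate updates are equivalent to a single update on the pooled data, so total successes = posterior α − prior α and total failures = posterior β − prior β.
Total across both batches: 23−9=14 detections, 57−17=40 misses.
Subtract the second batch: 14−6=8 detections and 40−21=19 misses.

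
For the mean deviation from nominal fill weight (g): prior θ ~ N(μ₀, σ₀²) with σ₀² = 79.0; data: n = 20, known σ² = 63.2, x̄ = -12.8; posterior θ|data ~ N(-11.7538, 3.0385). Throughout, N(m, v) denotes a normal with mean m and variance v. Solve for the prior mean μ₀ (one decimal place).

The posterior mean is a precision-weighted average: μ_n = (τ₀μ₀ + τ_data·x̄)/(τ₀+τ_data), with τ₀=1/σ₀² and τ_data=n/σ².
Here τ₀ = 1/79.0 = 0.012658 and τ_data = 20/63.2 = 0.316456, so τ_n = 0.329114.
Rearranging for μ₀: μ₀ = (μ_n·τ_n − τ_data·x̄)/τ₀ = (-11.7538·0.329114 − 0.316456·-12.8) / 0.012658 = 0.182297/0.012658 ≈ 14.4.

μ₀ = 14.4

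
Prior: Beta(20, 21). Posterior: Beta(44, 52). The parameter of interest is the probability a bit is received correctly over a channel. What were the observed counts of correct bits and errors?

Beta is conjugate to the binomial likelihood: posterior = Beta(a+s, b+f).
So s = 44 − 20 = 24 and f = 52 − 21 = 31.

24 correct bits and 31 errors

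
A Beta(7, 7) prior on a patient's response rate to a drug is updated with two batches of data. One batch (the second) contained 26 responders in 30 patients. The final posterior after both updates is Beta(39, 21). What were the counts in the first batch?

Sequential conjugate updates are equivalent to a single update on the pooled data, so total successes = posterior α − prior α and total failures = posterior β − prior β.
Total across both batches: 39−7=32 responders, 21−7=14 non-responders.
Subtract the second batch: 32−26=6 responders and 14−4=10 non-responders.

6 responders and 10 non-responders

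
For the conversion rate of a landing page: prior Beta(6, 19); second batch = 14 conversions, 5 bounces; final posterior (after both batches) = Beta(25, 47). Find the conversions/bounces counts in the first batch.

Sequential conjugate updates are equivalent to a single update on the pooled data, so total successes = posterior α − prior α and total failures = posterior β − prior β.
Total across both batches: 25−6=19 conversions, 47−19=28 bounces.
Subtract the second batch: 19−14=5 conversions and 28−5=23 bounces.

5 conversions and 23 bounces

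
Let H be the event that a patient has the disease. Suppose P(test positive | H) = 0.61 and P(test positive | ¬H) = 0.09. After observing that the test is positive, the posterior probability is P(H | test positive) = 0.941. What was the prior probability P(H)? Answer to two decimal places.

P(H) = 0.70

In odds form, posterior odds = prior odds × likelihood ratio, so prior odds = posterior odds ÷ LR.
Posterior odds = 0.941/(1−0.941) = 15.9492. LR = 0.61/0.09 = 6.7778.
Prior odds = 15.9492/6.7778 = 2.3532, so P(H) = 2.3532/(1+2.3532) ≈ 0.70.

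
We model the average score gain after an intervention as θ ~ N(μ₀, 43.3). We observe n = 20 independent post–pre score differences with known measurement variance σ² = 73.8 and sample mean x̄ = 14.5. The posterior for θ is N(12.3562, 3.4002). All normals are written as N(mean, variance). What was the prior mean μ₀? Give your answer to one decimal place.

With known observation variance, the Normal–Normal posterior has precision τ_n = τ₀ + n/σ² and mean μ_n = (τ₀μ₀ + (n/σ²)x̄)/τ_n.
Here τ₀ = 1/43.3 = 0.023095 and τ_data = 20/73.8 = 0.271003, so τ_n = 0.294098.
Rearranging for μ₀: μ₀ = (μ_n·τ_n − τ_data·x̄)/τ₀ = (12.3562·0.294098 − 0.271003·14.5) / 0.023095 = -0.295610/0.023095 ≈ -12.8.

μ₀ = -12.8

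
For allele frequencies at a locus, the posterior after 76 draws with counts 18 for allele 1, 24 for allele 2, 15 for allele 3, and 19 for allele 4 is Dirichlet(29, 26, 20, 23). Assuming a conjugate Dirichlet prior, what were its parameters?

Dirichlet(11, 2, 5, 4)

For a Dirichlet(α) prior with multinomial counts c, the posterior is Dirichlet(α + c) componentwise.
Subtract each count from the matching posterior parameter: 29−18=11, 26−24=2, 20−15=5, 23−19=4.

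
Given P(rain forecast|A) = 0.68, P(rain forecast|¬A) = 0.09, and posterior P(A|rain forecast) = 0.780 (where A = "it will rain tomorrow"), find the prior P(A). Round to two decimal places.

P(A) = 0.32

Bayes' rule in odds form gives O(A|E) = O(A)·[P(E|A)/P(E|¬A)], hence O(A) = O(A|E)/LR.
Posterior odds = 0.780/(1−0.780) = 3.5455. LR = 0.68/0.09 = 7.5556.
Prior odds = 3.5455/7.5556 = 0.4693, so P(A) = 0.4693/(1+0.4693) ≈ 0.32.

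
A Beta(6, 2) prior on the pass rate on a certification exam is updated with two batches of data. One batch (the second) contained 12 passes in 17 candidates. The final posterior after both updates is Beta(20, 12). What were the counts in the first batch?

2 passes and 5 failures

Sequential conjugate updates are equivalent to a single update on the pooled data, so total successes = posterior α − prior α and total failures = posterior β − prior β.
Total across both batches: 20−6=14 passes, 12−2=10 failures.
Subtract the second batch: 14−12=2 passes and 10−5=5 failures.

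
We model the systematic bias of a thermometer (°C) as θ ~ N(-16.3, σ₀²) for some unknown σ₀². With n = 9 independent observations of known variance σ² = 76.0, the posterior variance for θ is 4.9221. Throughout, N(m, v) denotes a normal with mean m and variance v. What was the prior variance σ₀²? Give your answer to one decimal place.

For the Normal–Normal model with known σ², precisions add: τ_n = τ₀ + n/σ².
So 1/σ₀² = 1/4.9221 − 9/76.0 = 0.203165 − 0.118421 = 0.084744.
Hence σ₀² = 1/0.084744 ≈ 11.8.

σ₀² = 11.8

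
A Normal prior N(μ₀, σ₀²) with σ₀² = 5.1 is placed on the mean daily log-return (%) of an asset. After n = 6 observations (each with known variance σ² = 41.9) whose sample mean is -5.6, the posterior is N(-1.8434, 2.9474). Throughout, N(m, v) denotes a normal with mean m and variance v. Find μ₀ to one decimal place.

With known observation variance, the Normal–Normal posterior has precision τ_n = τ₀ + n/σ² and mean μ_n = (τ₀μ₀ + (n/σ²)x̄)/τ_n.
Here τ₀ = 1/5.1 = 0.196078 and τ_data = 6/41.9 = 0.143198, so τ_n = 0.339276.
Rearranging for μ₀: μ₀ = (μ_n·τ_n − τ_data·x̄)/τ₀ = (-1.8434·0.339276 − 0.143198·-5.6) / 0.196078 = 0.176487/0.196078 ≈ 0.9.

μ₀ = 0.9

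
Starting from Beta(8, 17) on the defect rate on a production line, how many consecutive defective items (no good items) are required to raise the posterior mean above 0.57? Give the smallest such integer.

k = 15

After k defective items and 0 good items the posterior is Beta(8+k, 17), with mean (8+k)/(8+17+k).
Set (8+k)/(25+k) > 0.57 and solve: k > (0.57·25 − 8)/(1 − 0.57) = 14.535.
The smallest integer exceeding 14.535 is 15.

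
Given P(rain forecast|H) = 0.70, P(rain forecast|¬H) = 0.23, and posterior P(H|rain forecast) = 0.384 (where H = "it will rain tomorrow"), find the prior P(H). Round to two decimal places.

In odds form, posterior odds = prior odds × likelihood ratio, so prior odds = posterior odds ÷ LR.
Posterior odds = 0.384/(1−0.384) = 0.6234. LR = 0.70/0.23 = 3.0435.
Prior odds = 0.6234/3.0435 = 0.2048, so P(H) = 0.2048/(1+0.2048) ≈ 0.17.

P(H) = 0.17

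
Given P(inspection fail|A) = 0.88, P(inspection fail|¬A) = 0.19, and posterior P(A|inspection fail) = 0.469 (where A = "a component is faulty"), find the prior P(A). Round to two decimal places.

P(A) = 0.16

Bayes' rule in odds form gives O(A|E) = O(A)·[P(E|A)/P(E|¬A)], hence O(A) = O(A|E)/LR.
Posterior odds = 0.469/(1−0.469) = 0.8832. LR = 0.88/0.19 = 4.6316.
Prior odds = 0.8832/4.6316 = 0.1907, so P(A) = 0.1907/(1+0.1907) ≈ 0.16.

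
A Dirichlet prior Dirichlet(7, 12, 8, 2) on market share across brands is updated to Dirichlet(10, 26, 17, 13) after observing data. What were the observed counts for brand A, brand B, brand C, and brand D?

For a Dirichlet(α) prior with multinomial counts c, the posterior is Dirichlet(α + c) componentwise.
Counts are posterior − prior componentwise: 10−7=3, 26−12=14, 17−8=9, 13−2=11.

counts (3, 14, 9, 11)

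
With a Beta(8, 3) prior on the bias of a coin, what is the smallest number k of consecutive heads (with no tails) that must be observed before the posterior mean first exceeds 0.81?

After k heads and 0 tails the posterior is Beta(8+k, 3), with mean (8+k)/(8+3+k).
Set (8+k)/(11+k) > 0.81 and solve: k > (0.81·11 − 8)/(1 − 0.81) = 4.789.
The smallest integer exceeding 4.789 is 5, and checking k=5: (13)/(16) = 0.8125 > 0.81.

k = 5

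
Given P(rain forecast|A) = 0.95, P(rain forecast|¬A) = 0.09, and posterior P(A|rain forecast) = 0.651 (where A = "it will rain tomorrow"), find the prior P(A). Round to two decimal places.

P(A) = 0.15

In odds form, posterior odds = prior odds × likelihood ratio, so prior odds = posterior odds ÷ LR.
Posterior odds = 0.651/(1−0.651) = 1.8653. LR = 0.95/0.09 = 10.5556.
Prior odds = 1.8653/10.5556 = 0.1767, so P(A) = 0.1767/(1+0.1767) ≈ 0.15.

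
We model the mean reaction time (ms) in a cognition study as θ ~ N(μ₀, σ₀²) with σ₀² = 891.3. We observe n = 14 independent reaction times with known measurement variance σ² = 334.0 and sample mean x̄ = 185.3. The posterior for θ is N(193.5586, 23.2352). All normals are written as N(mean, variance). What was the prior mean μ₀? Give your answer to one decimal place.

The posterior mean is a precision-weighted average: μ_n = (τ₀μ₀ + τ_data·x̄)/(τ₀+τ_data), with τ₀=1/σ₀² and τ_data=n/σ².
Here τ₀ = 1/891.3 = 0.001122 and τ_data = 14/334.0 = 0.041916, so τ_n = 0.043038.
Rearranging for μ₀: μ₀ = (μ_n·τ_n − τ_data·x̄)/τ₀ = (193.5586·0.043038 − 0.041916·185.3) / 0.001122 = 0.563340/0.001122 ≈ 502.1.

μ₀ = 502.1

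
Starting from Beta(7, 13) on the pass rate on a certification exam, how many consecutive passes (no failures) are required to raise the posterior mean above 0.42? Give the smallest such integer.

k = 3

After k passes and 0 failures the posterior is Beta(7+k, 13), with mean (7+k)/(7+13+k).
Set (7+k)/(20+k) > 0.42 and solve: k > (0.42·20 − 7)/(1 − 0.42) = 2.414.
The smallest integer exceeding 2.414 is 3.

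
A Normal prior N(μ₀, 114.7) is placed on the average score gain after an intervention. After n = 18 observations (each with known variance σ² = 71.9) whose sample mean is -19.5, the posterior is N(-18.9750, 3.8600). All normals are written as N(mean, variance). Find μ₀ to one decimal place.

The posterior mean is a precision-weighted average: μ_n = (τ₀μ₀ + τ_data·x̄)/(τ₀+τ_data), with τ₀=1/σ₀² and τ_data=n/σ².
Here τ₀ = 1/114.7 = 0.008718 and τ_data = 18/71.9 = 0.250348, so τ_n = 0.259066.
Rearranging for μ₀: μ₀ = (μ_n·τ_n − τ_data·x̄)/τ₀ = (-18.9750·0.259066 − 0.250348·-19.5) / 0.008718 = -0.033991/0.008718 ≈ -3.9.

μ₀ = -3.9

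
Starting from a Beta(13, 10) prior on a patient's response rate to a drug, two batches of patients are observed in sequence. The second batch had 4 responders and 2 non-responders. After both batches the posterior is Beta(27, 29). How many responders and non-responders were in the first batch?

10 responders and 17 non-responders

Sequential conjugate updates are equivalent to a single update on the pooled data, so total successes = posterior α − prior α and total failures = posterior β − prior β.
Total across both batches: 27−13=14 responders, 29−10=19 non-responders.
Subtract the second batch: 14−4=10 responders and 19−2=17 non-responders.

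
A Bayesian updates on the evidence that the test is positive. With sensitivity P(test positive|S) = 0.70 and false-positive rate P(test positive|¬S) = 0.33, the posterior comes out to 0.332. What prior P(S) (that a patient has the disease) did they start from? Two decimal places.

Bayes' rule in odds form gives O(S|E) = O(S)·[P(E|S)/P(E|¬S)], hence O(S) = O(S|E)/LR.
Posterior odds = 0.332/(1−0.332) = 0.4970. LR = 0.70/0.33 = 2.1212.
Prior odds = 0.4970/2.1212 = 0.2343, so P(S) = 0.2343/(1+0.2343) ≈ 0.19.

P(S) = 0.19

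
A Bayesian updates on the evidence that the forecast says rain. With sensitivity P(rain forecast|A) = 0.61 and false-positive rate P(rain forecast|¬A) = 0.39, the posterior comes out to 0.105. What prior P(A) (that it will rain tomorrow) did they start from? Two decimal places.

P(A) = 0.07

Bayes' rule in odds form gives O(A|E) = O(A)·[P(E|A)/P(E|¬A)], hence O(A) = O(A|E)/LR.
Posterior odds = 0.105/(1−0.105) = 0.1173. LR = 0.61/0.39 = 1.5641.
Prior odds = 0.1173/1.5641 = 0.0750, so P(A) = 0.0750/(1+0.0750) ≈ 0.07.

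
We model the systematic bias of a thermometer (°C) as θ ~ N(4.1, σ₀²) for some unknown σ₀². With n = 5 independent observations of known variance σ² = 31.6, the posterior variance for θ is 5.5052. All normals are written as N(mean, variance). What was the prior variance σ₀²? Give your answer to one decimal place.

σ₀² = 42.7

Posterior precision equals prior precision plus data precision: 1/σ_n² = 1/σ₀² + n/σ².
So 1/σ₀² = 1/5.5052 − 5/31.6 = 0.181646 − 0.158228 = 0.023418.
Hence σ₀² = 1/0.023418 ≈ 42.7.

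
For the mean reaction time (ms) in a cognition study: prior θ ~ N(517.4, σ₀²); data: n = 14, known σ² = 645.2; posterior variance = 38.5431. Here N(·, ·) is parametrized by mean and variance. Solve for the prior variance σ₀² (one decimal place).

For the Normal–Normal model with known σ², precisions add: τ_n = τ₀ + n/σ².
So 1/σ₀² = 1/38.5431 − 14/645.2 = 0.025945 − 0.021699 = 0.004246.
Hence σ₀² = 1/0.004246 ≈ 235.5.

σ₀² = 235.5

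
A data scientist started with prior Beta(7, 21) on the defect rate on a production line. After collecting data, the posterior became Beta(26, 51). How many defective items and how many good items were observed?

A Beta(α, β) prior with s successes and f failures in binomial data gives a Beta(α+s, β+f) posterior.
So s = 26 − 7 = 19 and f = 51 − 21 = 30.

19 defective items and 30 good items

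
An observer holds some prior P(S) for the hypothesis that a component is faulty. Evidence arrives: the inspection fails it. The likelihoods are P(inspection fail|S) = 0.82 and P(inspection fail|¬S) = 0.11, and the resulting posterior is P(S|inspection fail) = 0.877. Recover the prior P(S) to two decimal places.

P(S) = 0.49

In odds form, posterior odds = prior odds × likelihood ratio, so prior odds = posterior odds ÷ LR.
Posterior odds = 0.877/(1−0.877) = 7.1301. LR = 0.82/0.11 = 7.4545.
Prior odds = 7.1301/7.4545 = 0.9565, so P(S) = 0.9565/(1+0.9565) ≈ 0.49.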